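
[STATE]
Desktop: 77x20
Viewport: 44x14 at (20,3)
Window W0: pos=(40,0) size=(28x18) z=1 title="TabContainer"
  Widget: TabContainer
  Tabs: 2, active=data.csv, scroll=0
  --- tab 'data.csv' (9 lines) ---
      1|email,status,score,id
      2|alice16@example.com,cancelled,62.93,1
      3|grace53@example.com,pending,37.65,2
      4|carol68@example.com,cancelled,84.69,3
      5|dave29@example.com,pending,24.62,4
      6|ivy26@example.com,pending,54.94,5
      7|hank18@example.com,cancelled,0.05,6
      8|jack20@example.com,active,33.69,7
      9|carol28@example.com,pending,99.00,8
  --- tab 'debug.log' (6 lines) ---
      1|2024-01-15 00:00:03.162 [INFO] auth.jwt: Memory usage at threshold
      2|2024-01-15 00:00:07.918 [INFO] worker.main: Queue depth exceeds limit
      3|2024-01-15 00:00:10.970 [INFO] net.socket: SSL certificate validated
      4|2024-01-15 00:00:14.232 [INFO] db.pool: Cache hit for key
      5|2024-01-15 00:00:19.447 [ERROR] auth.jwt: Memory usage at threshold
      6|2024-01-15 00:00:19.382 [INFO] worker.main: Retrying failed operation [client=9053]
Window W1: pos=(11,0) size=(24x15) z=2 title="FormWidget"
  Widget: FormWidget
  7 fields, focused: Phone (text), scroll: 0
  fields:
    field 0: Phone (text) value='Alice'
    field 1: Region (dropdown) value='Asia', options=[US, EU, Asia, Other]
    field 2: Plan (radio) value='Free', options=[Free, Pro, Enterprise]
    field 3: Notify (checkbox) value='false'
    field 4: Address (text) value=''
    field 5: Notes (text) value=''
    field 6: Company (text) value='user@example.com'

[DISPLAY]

      [Alice ]┃     ┃[data.csv]│ debug.log  
:     [Asia ▼]┃     ┃───────────────────────
      (●) Free┃     ┃email,status,score,id  
:     [ ]     ┃     ┃alice16@example.com,can
s:    [      ]┃     ┃grace53@example.com,pen
      [      ]┃     ┃carol68@example.com,can
y:    [user@e]┃     ┃dave29@example.com,pend
              ┃     ┃ivy26@example.com,pendi
              ┃     ┃hank18@example.com,canc
              ┃     ┃jack20@example.com,acti
              ┃     ┃carol28@example.com,pen
━━━━━━━━━━━━━━┛     ┃                       
                    ┃                       
                    ┃                       


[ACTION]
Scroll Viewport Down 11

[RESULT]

:     [ ]     ┃     ┃alice16@example.com,can
s:    [      ]┃     ┃grace53@example.com,pen
      [      ]┃     ┃carol68@example.com,can
y:    [user@e]┃     ┃dave29@example.com,pend
              ┃     ┃ivy26@example.com,pendi
              ┃     ┃hank18@example.com,canc
              ┃     ┃jack20@example.com,acti
              ┃     ┃carol28@example.com,pen
━━━━━━━━━━━━━━┛     ┃                       
                    ┃                       
                    ┃                       
                    ┗━━━━━━━━━━━━━━━━━━━━━━━
                                            
                                            


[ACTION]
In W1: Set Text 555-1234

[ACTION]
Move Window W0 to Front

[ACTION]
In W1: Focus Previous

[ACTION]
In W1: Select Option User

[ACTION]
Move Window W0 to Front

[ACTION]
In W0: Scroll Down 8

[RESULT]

:     [ ]     ┃     ┃                       
s:    [      ]┃     ┃                       
      [      ]┃     ┃                       
y:    [user@e]┃     ┃                       
              ┃     ┃                       
              ┃     ┃                       
              ┃     ┃                       
              ┃     ┃                       
━━━━━━━━━━━━━━┛     ┃                       
                    ┃                       
                    ┃                       
                    ┗━━━━━━━━━━━━━━━━━━━━━━━
                                            
                                            


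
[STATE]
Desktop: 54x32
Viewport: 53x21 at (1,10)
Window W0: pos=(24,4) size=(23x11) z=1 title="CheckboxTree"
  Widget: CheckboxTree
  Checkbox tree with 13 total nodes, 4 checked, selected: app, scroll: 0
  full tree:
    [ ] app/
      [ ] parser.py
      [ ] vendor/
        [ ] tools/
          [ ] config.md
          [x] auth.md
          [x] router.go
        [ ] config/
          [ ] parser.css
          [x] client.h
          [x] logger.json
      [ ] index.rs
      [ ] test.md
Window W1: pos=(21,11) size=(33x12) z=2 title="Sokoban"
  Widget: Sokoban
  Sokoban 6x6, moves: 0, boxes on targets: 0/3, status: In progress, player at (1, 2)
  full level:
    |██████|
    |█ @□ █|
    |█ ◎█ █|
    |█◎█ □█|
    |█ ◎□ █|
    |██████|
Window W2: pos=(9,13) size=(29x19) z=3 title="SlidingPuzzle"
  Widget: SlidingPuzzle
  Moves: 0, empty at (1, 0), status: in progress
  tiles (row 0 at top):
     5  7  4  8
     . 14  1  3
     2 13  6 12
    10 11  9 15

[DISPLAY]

                       ┃     [-] tools/      ┃       
                    ┏━━━━━━━━━━━━━━━━━━━━━━━━━━━━━━━┓
                    ┃ Sokoban                       ┃
        ┏━━━━━━━━━━━━━━━━━━━━━━━━━━━┓───────────────┨
        ┃ SlidingPuzzle             ┃               ┃
        ┠───────────────────────────┨               ┃
        ┃┌────┬────┬────┬────┐      ┃               ┃
        ┃│  5 │  7 │  4 │  8 │      ┃               ┃
        ┃├────┼────┼────┼────┤      ┃               ┃
        ┃│    │ 14 │  1 │  3 │      ┃               ┃
        ┃├────┼────┼────┼────┤      ┃               ┃
        ┃│  2 │ 13 │  6 │ 12 │      ┃               ┃
        ┃├────┼────┼────┼────┤      ┃━━━━━━━━━━━━━━━┛
        ┃│ 10 │ 11 │  9 │ 15 │      ┃                
        ┃└────┴────┴────┴────┘      ┃                
        ┃Moves: 0                   ┃                
        ┃                           ┃                
        ┃                           ┃                
        ┃                           ┃                
        ┃                           ┃                
        ┃                           ┃                


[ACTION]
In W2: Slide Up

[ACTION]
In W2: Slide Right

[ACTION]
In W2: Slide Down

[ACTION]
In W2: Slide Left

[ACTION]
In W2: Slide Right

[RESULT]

                       ┃     [-] tools/      ┃       
                    ┏━━━━━━━━━━━━━━━━━━━━━━━━━━━━━━━┓
                    ┃ Sokoban                       ┃
        ┏━━━━━━━━━━━━━━━━━━━━━━━━━━━┓───────────────┨
        ┃ SlidingPuzzle             ┃               ┃
        ┠───────────────────────────┨               ┃
        ┃┌────┬────┬────┬────┐      ┃               ┃
        ┃│  5 │  7 │  4 │  8 │      ┃               ┃
        ┃├────┼────┼────┼────┤      ┃               ┃
        ┃│    │ 14 │  1 │  3 │      ┃               ┃
        ┃├────┼────┼────┼────┤      ┃               ┃
        ┃│  2 │ 13 │  6 │ 12 │      ┃               ┃
        ┃├────┼────┼────┼────┤      ┃━━━━━━━━━━━━━━━┛
        ┃│ 10 │ 11 │  9 │ 15 │      ┃                
        ┃└────┴────┴────┴────┘      ┃                
        ┃Moves: 4                   ┃                
        ┃                           ┃                
        ┃                           ┃                
        ┃                           ┃                
        ┃                           ┃                
        ┃                           ┃                


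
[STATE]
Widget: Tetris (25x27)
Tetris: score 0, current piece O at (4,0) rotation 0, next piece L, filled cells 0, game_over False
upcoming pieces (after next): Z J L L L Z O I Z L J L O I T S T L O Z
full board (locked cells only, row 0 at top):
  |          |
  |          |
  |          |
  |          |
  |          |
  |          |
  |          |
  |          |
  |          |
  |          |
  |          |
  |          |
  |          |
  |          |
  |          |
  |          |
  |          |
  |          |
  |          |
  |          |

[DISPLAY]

    ▓▓    │Next:         
    ▓▓    │  ▒           
          │▒▒▒           
          │              
          │              
          │              
          │Score:        
          │0             
          │              
          │              
          │              
          │              
          │              
          │              
          │              
          │              
          │              
          │              
          │              
          │              
          │              
          │              
          │              
          │              
          │              
          │              
          │              


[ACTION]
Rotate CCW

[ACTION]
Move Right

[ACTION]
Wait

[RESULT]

          │Next:         
     ▓▓   │  ▒           
     ▓▓   │▒▒▒           
          │              
          │              
          │              
          │Score:        
          │0             
          │              
          │              
          │              
          │              
          │              
          │              
          │              
          │              
          │              
          │              
          │              
          │              
          │              
          │              
          │              
          │              
          │              
          │              
          │              


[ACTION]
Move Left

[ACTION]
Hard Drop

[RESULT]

     ▒    │Next:         
   ▒▒▒    │▓▓            
          │ ▓▓           
          │              
          │              
          │              
          │Score:        
          │0             
          │              
          │              
          │              
          │              
          │              
          │              
          │              
          │              
          │              
          │              
    ▓▓    │              
    ▓▓    │              
          │              
          │              
          │              
          │              
          │              
          │              
          │              


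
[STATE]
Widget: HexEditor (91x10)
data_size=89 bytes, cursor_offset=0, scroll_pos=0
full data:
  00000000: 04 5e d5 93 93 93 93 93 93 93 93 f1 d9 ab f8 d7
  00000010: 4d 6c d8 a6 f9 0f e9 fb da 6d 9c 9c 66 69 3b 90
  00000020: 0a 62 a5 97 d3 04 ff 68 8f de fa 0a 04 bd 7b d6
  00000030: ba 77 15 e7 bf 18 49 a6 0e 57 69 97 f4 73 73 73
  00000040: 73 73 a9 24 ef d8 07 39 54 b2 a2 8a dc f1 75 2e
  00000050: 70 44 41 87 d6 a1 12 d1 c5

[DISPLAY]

00000000  04 5e d5 93 93 93 93 93  93 93 93 f1 d9 ab f8 d7  |.^..............|             
00000010  4d 6c d8 a6 f9 0f e9 fb  da 6d 9c 9c 66 69 3b 90  |Ml.......m..fi;.|             
00000020  0a 62 a5 97 d3 04 ff 68  8f de fa 0a 04 bd 7b d6  |.b.....h......{.|             
00000030  ba 77 15 e7 bf 18 49 a6  0e 57 69 97 f4 73 73 73  |.w....I..Wi..sss|             
00000040  73 73 a9 24 ef d8 07 39  54 b2 a2 8a dc f1 75 2e  |ss.$...9T.....u.|             
00000050  70 44 41 87 d6 a1 12 d1  c5                       |pDA......       |             
                                                                                           
                                                                                           
                                                                                           
                                                                                           


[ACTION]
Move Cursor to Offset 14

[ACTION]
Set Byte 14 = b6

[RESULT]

00000000  04 5e d5 93 93 93 93 93  93 93 93 f1 d9 ab B6 d7  |.^..............|             
00000010  4d 6c d8 a6 f9 0f e9 fb  da 6d 9c 9c 66 69 3b 90  |Ml.......m..fi;.|             
00000020  0a 62 a5 97 d3 04 ff 68  8f de fa 0a 04 bd 7b d6  |.b.....h......{.|             
00000030  ba 77 15 e7 bf 18 49 a6  0e 57 69 97 f4 73 73 73  |.w....I..Wi..sss|             
00000040  73 73 a9 24 ef d8 07 39  54 b2 a2 8a dc f1 75 2e  |ss.$...9T.....u.|             
00000050  70 44 41 87 d6 a1 12 d1  c5                       |pDA......       |             
                                                                                           
                                                                                           
                                                                                           
                                                                                           


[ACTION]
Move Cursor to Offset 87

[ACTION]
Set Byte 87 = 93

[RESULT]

00000000  04 5e d5 93 93 93 93 93  93 93 93 f1 d9 ab b6 d7  |.^..............|             
00000010  4d 6c d8 a6 f9 0f e9 fb  da 6d 9c 9c 66 69 3b 90  |Ml.......m..fi;.|             
00000020  0a 62 a5 97 d3 04 ff 68  8f de fa 0a 04 bd 7b d6  |.b.....h......{.|             
00000030  ba 77 15 e7 bf 18 49 a6  0e 57 69 97 f4 73 73 73  |.w....I..Wi..sss|             
00000040  73 73 a9 24 ef d8 07 39  54 b2 a2 8a dc f1 75 2e  |ss.$...9T.....u.|             
00000050  70 44 41 87 d6 a1 12 93  c5                       |pDA......       |             
                                                                                           
                                                                                           
                                                                                           
                                                                                           


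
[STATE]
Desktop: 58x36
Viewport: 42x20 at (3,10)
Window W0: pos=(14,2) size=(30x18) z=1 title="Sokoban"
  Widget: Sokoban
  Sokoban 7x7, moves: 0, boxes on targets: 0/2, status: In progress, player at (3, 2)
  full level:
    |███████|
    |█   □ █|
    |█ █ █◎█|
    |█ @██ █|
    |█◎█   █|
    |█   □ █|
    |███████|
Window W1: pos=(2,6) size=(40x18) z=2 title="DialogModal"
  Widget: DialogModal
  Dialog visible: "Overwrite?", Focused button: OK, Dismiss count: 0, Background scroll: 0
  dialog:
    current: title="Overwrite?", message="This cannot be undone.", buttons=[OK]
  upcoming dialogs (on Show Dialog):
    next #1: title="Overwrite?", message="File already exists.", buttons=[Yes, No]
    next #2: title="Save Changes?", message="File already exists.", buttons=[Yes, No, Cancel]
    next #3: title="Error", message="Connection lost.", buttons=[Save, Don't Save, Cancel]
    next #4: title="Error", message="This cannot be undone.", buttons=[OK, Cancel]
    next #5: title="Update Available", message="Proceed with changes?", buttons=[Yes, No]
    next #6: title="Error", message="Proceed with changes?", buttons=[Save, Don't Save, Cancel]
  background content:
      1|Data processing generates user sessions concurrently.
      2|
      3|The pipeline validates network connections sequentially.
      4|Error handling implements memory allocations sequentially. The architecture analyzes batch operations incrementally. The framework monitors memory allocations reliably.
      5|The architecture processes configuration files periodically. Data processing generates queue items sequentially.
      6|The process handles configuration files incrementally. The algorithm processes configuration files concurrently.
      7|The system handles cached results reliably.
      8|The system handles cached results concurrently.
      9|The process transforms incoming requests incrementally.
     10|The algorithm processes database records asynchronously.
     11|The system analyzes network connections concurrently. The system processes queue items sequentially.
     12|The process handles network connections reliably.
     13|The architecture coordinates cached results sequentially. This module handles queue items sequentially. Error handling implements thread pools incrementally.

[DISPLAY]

                                      ┃ ┃ 
The pipeline validates network connect┃ ┃ 
Error handling implements memory alloc┃ ┃ 
The ar┌────────────────────────┐gurati┃ ┃ 
The pr│       Overwrite?       │n file┃ ┃ 
The sy│ This cannot be undone. │s reli┃ ┃ 
The sy│          [OK]          │s conc┃ ┃ 
The pr└────────────────────────┘reques┃ ┃ 
The algorithm processes database recor┃ ┃ 
The system analyzes network connection┃━┛ 
The process handles network connection┃   
The architecture coordinates cached re┃   
                                      ┃   
━━━━━━━━━━━━━━━━━━━━━━━━━━━━━━━━━━━━━━┛   
                                          
                                          
                                          
                                          
                                          
                                          


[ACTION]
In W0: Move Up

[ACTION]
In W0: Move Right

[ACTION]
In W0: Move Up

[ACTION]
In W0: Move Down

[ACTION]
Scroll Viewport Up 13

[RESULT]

                                          
                                          
           ┏━━━━━━━━━━━━━━━━━━━━━━━━━━━━┓ 
           ┃ Sokoban                    ┃ 
           ┠────────────────────────────┨ 
           ┃███████                     ┃ 
━━━━━━━━━━━━━━━━━━━━━━━━━━━━━━━━━━━━━━┓ ┃ 
 DialogModal                          ┃ ┃ 
──────────────────────────────────────┨ ┃ 
Data processing generates user session┃ ┃ 
                                      ┃ ┃ 
The pipeline validates network connect┃ ┃ 
Error handling implements memory alloc┃ ┃ 
The ar┌────────────────────────┐gurati┃ ┃ 
The pr│       Overwrite?       │n file┃ ┃ 
The sy│ This cannot be undone. │s reli┃ ┃ 
The sy│          [OK]          │s conc┃ ┃ 
The pr└────────────────────────┘reques┃ ┃ 
The algorithm processes database recor┃ ┃ 
The system analyzes network connection┃━┛ 


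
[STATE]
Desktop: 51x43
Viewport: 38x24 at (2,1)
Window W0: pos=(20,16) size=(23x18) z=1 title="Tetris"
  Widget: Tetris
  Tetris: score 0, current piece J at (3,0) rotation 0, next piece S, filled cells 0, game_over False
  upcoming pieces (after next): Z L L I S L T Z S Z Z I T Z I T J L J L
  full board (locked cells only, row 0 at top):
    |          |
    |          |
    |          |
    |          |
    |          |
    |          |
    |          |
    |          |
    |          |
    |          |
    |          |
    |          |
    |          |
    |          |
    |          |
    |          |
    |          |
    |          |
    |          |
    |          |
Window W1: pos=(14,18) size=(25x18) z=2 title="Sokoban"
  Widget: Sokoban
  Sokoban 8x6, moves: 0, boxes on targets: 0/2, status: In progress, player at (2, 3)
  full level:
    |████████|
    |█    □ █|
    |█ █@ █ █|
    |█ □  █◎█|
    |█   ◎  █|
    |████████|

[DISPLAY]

                                      
                                      
                                      
                                      
                                      
                                      
                                      
                                      
                                      
                                      
                                      
                                      
                                      
                                      
                                      
                  ┏━━━━━━━━━━━━━━━━━━━
                  ┃ Tetris            
            ┏━━━━━━━━━━━━━━━━━━━━━━━┓─
            ┃ Sokoban               ┃ 
            ┠───────────────────────┨ 
            ┃████████               ┃ 
            ┃█    □ █               ┃ 
            ┃█ █@ █ █               ┃ 
            ┃█ □  █◎█               ┃ 


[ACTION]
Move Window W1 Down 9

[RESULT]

                                      
                                      
                                      
                                      
                                      
                                      
                                      
                                      
                                      
                                      
                                      
                                      
                                      
                                      
                                      
                  ┏━━━━━━━━━━━━━━━━━━━
                  ┃ Tetris            
                  ┠───────────────────
                  ┃          │Next:   
                  ┃          │ ░░     
                  ┃          │░░      
                  ┃          │        
                  ┃          │        
                  ┃          │        


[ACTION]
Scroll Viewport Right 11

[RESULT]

                                      
                                      
                                      
                                      
                                      
                                      
                                      
                                      
                                      
                                      
                                      
                                      
                                      
                                      
                                      
       ┏━━━━━━━━━━━━━━━━━━━━━┓        
       ┃ Tetris              ┃        
       ┠─────────────────────┨        
       ┃          │Next:     ┃        
       ┃          │ ░░       ┃        
       ┃          │░░        ┃        
       ┃          │          ┃        
       ┃          │          ┃        
       ┃          │          ┃        


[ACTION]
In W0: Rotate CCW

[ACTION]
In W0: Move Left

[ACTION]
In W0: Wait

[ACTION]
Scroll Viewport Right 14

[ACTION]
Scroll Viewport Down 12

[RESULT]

                                      
                                      
                                      
       ┏━━━━━━━━━━━━━━━━━━━━━┓        
       ┃ Tetris              ┃        
       ┠─────────────────────┨        
       ┃          │Next:     ┃        
       ┃          │ ░░       ┃        
       ┃          │░░        ┃        
       ┃          │          ┃        
       ┃          │          ┃        
       ┃          │          ┃        
 ┏━━━━━━━━━━━━━━━━━━━━━━━┓   ┃        
 ┃ Sokoban               ┃   ┃        
 ┠───────────────────────┨   ┃        
 ┃████████               ┃   ┃        
 ┃█    □ █               ┃   ┃        
 ┃█ █@ █ █               ┃   ┃        
 ┃█ □  █◎█               ┃   ┃        
 ┃█   ◎  █               ┃   ┃        
 ┃████████               ┃━━━┛        
 ┃Moves: 0  0/2          ┃            
 ┃                       ┃            
 ┃                       ┃            


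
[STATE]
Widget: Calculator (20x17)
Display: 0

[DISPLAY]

                   0
┌───┬───┬───┬───┐   
│ 7 │ 8 │ 9 │ ÷ │   
├───┼───┼───┼───┤   
│ 4 │ 5 │ 6 │ × │   
├───┼───┼───┼───┤   
│ 1 │ 2 │ 3 │ - │   
├───┼───┼───┼───┤   
│ 0 │ . │ = │ + │   
├───┼───┼───┼───┤   
│ C │ MC│ MR│ M+│   
└───┴───┴───┴───┘   
                    
                    
                    
                    
                    


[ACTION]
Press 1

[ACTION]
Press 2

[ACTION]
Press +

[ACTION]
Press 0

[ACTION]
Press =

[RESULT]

                  12
┌───┬───┬───┬───┐   
│ 7 │ 8 │ 9 │ ÷ │   
├───┼───┼───┼───┤   
│ 4 │ 5 │ 6 │ × │   
├───┼───┼───┼───┤   
│ 1 │ 2 │ 3 │ - │   
├───┼───┼───┼───┤   
│ 0 │ . │ = │ + │   
├───┼───┼───┼───┤   
│ C │ MC│ MR│ M+│   
└───┴───┴───┴───┘   
                    
                    
                    
                    
                    


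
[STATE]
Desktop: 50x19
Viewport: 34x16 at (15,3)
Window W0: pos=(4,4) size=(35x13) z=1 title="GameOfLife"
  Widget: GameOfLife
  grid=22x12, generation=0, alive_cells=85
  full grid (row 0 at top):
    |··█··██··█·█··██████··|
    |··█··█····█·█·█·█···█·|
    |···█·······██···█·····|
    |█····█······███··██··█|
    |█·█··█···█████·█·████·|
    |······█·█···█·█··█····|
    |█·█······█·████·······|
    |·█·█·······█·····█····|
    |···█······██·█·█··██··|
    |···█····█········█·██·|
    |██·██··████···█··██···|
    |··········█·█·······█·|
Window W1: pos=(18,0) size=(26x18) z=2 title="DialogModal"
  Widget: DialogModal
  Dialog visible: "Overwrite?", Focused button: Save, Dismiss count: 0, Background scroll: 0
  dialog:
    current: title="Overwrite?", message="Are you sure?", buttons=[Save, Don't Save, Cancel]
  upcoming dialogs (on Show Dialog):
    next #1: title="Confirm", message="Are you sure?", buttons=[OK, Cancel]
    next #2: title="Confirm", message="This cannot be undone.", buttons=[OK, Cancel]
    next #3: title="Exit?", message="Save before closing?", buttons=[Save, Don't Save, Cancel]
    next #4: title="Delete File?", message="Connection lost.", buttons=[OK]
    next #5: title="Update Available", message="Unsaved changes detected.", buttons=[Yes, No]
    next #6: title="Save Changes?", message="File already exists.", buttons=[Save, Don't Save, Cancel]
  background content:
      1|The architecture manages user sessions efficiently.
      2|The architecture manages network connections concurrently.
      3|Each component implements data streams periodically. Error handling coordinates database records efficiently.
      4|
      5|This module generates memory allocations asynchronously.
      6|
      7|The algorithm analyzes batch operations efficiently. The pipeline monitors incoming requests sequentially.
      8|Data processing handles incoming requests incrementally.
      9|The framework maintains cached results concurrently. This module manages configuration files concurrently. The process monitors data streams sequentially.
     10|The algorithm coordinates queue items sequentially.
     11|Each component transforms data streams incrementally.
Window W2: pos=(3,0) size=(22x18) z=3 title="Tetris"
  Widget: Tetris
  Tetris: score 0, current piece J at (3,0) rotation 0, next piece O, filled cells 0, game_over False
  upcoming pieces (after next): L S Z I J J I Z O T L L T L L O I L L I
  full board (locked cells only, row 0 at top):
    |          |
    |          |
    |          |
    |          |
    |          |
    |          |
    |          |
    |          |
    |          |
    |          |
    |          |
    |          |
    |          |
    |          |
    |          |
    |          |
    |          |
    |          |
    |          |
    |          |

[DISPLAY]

Next:    ┃chitecture manages┃     
▓▓       ┃chitecture manages┃     
▓▓       ┃omponent implement┃     
         ┃                  ┃     
         ┃───────────────┐me┃     
         ┃ Overwrite?    │  ┃     
Score:   ┃re you sure?   │ b┃     
0        ┃ve]  Don't Save│s ┃     
         ┃───────────────┘s ┃     
         ┃gorithm coordinate┃     
         ┃omponent transform┃     
         ┃                  ┃     
         ┃                  ┃     
         ┃                  ┃     
━━━━━━━━━┛━━━━━━━━━━━━━━━━━━┛     
                                  


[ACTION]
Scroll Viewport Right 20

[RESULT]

ext:    ┃chitecture manages┃      
▓       ┃chitecture manages┃      
▓       ┃omponent implement┃      
        ┃                  ┃      
        ┃───────────────┐me┃      
        ┃ Overwrite?    │  ┃      
core:   ┃re you sure?   │ b┃      
        ┃ve]  Don't Save│s ┃      
        ┃───────────────┘s ┃      
        ┃gorithm coordinate┃      
        ┃omponent transform┃      
        ┃                  ┃      
        ┃                  ┃      
        ┃                  ┃      
━━━━━━━━┛━━━━━━━━━━━━━━━━━━┛      
                                  


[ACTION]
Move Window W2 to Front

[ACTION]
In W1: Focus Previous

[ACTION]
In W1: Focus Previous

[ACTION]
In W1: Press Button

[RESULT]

ext:    ┃chitecture manages┃      
▓       ┃chitecture manages┃      
▓       ┃omponent implement┃      
        ┃                  ┃      
        ┃odule generates me┃      
        ┃                  ┃      
core:   ┃gorithm analyzes b┃      
        ┃rocessing handles ┃      
        ┃amework maintains ┃      
        ┃gorithm coordinate┃      
        ┃omponent transform┃      
        ┃                  ┃      
        ┃                  ┃      
        ┃                  ┃      
━━━━━━━━┛━━━━━━━━━━━━━━━━━━┛      
                                  


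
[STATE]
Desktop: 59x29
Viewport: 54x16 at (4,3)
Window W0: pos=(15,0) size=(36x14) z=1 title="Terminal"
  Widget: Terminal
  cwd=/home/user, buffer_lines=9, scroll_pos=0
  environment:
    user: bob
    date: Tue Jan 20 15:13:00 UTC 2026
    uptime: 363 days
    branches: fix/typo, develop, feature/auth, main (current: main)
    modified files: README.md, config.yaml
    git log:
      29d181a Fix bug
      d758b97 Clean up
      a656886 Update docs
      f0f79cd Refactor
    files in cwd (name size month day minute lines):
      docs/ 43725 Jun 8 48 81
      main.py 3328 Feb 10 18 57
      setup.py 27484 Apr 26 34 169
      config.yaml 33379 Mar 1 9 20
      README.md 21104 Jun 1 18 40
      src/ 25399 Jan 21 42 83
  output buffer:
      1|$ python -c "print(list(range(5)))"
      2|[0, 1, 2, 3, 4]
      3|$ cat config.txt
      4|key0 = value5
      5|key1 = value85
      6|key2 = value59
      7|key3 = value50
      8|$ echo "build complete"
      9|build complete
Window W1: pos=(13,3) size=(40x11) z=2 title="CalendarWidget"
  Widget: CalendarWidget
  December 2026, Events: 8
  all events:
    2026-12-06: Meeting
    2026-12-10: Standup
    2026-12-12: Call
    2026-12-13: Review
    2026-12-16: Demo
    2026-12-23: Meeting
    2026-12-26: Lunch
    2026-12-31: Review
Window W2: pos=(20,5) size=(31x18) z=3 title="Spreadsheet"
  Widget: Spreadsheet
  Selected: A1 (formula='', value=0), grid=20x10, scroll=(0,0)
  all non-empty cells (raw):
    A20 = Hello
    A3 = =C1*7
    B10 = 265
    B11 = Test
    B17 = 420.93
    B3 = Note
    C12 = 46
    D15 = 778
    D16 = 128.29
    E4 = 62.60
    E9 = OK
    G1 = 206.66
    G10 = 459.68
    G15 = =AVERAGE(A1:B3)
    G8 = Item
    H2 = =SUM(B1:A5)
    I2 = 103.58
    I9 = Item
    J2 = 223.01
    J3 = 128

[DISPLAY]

         ┏━━━━━━━━━━━━━━━━━━━━━━━━━━━━━━━━━━━━━━┓     
         ┃ CalendarWidget                       ┃     
         ┠──────┏━━━━━━━━━━━━━━━━━━━━━━━━━━━━━┓─┨     
         ┃      ┃ Spreadsheet                 ┃ ┃     
         ┃Mo Tu ┠─────────────────────────────┨ ┃     
         ┃    1 ┃A1:                          ┃ ┃     
         ┃ 7  8 ┃       A       B       C     ┃ ┃     
         ┃14 15 ┃-----------------------------┃ ┃     
         ┃21 22 ┃  1      [0]       0       0 ┃ ┃     
         ┃28 29 ┃  2        0       0       0 ┃ ┃     
         ┗━━━━━━┃  3        0Note           0 ┃━┛     
                ┃  4        0       0       0 ┃       
                ┃  5        0       0       0 ┃       
                ┃  6        0       0       0 ┃       
                ┃  7        0       0       0 ┃       
                ┃  8        0       0       0 ┃       


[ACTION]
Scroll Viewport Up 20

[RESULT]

           ┏━━━━━━━━━━━━━━━━━━━━━━━━━━━━━━━━━━┓       
           ┃ Terminal                         ┃       
           ┠──────────────────────────────────┨       
         ┏━━━━━━━━━━━━━━━━━━━━━━━━━━━━━━━━━━━━━━┓     
         ┃ CalendarWidget                       ┃     
         ┠──────┏━━━━━━━━━━━━━━━━━━━━━━━━━━━━━┓─┨     
         ┃      ┃ Spreadsheet                 ┃ ┃     
         ┃Mo Tu ┠─────────────────────────────┨ ┃     
         ┃    1 ┃A1:                          ┃ ┃     
         ┃ 7  8 ┃       A       B       C     ┃ ┃     
         ┃14 15 ┃-----------------------------┃ ┃     
         ┃21 22 ┃  1      [0]       0       0 ┃ ┃     
         ┃28 29 ┃  2        0       0       0 ┃ ┃     
         ┗━━━━━━┃  3        0Note           0 ┃━┛     
                ┃  4        0       0       0 ┃       
                ┃  5        0       0       0 ┃       


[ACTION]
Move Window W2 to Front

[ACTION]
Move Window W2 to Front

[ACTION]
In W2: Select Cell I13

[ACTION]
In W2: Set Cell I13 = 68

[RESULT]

           ┏━━━━━━━━━━━━━━━━━━━━━━━━━━━━━━━━━━┓       
           ┃ Terminal                         ┃       
           ┠──────────────────────────────────┨       
         ┏━━━━━━━━━━━━━━━━━━━━━━━━━━━━━━━━━━━━━━┓     
         ┃ CalendarWidget                       ┃     
         ┠──────┏━━━━━━━━━━━━━━━━━━━━━━━━━━━━━┓─┨     
         ┃      ┃ Spreadsheet                 ┃ ┃     
         ┃Mo Tu ┠─────────────────────────────┨ ┃     
         ┃    1 ┃I13: 68                      ┃ ┃     
         ┃ 7  8 ┃       A       B       C     ┃ ┃     
         ┃14 15 ┃-----------------------------┃ ┃     
         ┃21 22 ┃  1        0       0       0 ┃ ┃     
         ┃28 29 ┃  2        0       0       0 ┃ ┃     
         ┗━━━━━━┃  3        0Note           0 ┃━┛     
                ┃  4        0       0       0 ┃       
                ┃  5        0       0       0 ┃       


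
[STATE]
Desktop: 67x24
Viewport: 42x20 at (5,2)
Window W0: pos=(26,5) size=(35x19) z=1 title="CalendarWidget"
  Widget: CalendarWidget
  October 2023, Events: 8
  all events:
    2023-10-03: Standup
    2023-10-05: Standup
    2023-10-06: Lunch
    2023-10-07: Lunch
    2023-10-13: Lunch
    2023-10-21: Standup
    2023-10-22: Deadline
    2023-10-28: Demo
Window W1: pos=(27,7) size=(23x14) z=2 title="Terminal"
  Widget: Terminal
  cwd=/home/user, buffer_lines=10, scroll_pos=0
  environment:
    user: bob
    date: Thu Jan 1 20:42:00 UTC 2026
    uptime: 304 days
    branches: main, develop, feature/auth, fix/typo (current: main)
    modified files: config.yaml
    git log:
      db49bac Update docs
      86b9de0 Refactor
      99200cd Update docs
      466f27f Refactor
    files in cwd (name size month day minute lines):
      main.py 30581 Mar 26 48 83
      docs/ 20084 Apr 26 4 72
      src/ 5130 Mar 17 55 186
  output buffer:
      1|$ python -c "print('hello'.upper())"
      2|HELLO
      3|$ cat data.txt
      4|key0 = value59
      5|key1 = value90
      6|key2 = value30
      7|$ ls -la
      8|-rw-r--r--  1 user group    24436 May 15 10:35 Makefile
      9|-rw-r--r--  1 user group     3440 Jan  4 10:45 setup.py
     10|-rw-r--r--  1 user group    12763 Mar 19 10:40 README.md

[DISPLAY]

                                          
                                          
                                          
                     ┏━━━━━━━━━━━━━━━━━━━━
                     ┃ CalendarWidget     
                     ┠┏━━━━━━━━━━━━━━━━━━━
                     ┃┃ Terminal          
                     ┃┠───────────────────
                     ┃┃$ python -c "print(
                     ┃┃HELLO              
                     ┃┃$ cat data.txt     
                     ┃┃key0 = value59     
                     ┃┃key1 = value90     
                     ┃┃key2 = value30     
                     ┃┃$ ls -la           
                     ┃┃-rw-r--r--  1 user 
                     ┃┃-rw-r--r--  1 user 
                     ┃┃-rw-r--r--  1 user 
                     ┃┗━━━━━━━━━━━━━━━━━━━
                     ┃                    


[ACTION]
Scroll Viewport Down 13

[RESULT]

                                          
                     ┏━━━━━━━━━━━━━━━━━━━━
                     ┃ CalendarWidget     
                     ┠┏━━━━━━━━━━━━━━━━━━━
                     ┃┃ Terminal          
                     ┃┠───────────────────
                     ┃┃$ python -c "print(
                     ┃┃HELLO              
                     ┃┃$ cat data.txt     
                     ┃┃key0 = value59     
                     ┃┃key1 = value90     
                     ┃┃key2 = value30     
                     ┃┃$ ls -la           
                     ┃┃-rw-r--r--  1 user 
                     ┃┃-rw-r--r--  1 user 
                     ┃┃-rw-r--r--  1 user 
                     ┃┗━━━━━━━━━━━━━━━━━━━
                     ┃                    
                     ┃                    
                     ┗━━━━━━━━━━━━━━━━━━━━


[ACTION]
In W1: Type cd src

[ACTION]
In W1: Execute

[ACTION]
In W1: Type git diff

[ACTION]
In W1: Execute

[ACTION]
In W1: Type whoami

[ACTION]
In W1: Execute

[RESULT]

                                          
                     ┏━━━━━━━━━━━━━━━━━━━━
                     ┃ CalendarWidget     
                     ┠┏━━━━━━━━━━━━━━━━━━━
                     ┃┃ Terminal          
                     ┃┠───────────────────
                     ┃┃$ git diff         
                     ┃┃diff --git a/main.p
                     ┃┃--- a/main.py      
                     ┃┃+++ b/main.py      
                     ┃┃@@ -1,3 +1,4 @@    
                     ┃┃+# updated         
                     ┃┃ import sys        
                     ┃┃$ whoami           
                     ┃┃bob                
                     ┃┃$ █                
                     ┃┗━━━━━━━━━━━━━━━━━━━
                     ┃                    
                     ┃                    
                     ┗━━━━━━━━━━━━━━━━━━━━
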